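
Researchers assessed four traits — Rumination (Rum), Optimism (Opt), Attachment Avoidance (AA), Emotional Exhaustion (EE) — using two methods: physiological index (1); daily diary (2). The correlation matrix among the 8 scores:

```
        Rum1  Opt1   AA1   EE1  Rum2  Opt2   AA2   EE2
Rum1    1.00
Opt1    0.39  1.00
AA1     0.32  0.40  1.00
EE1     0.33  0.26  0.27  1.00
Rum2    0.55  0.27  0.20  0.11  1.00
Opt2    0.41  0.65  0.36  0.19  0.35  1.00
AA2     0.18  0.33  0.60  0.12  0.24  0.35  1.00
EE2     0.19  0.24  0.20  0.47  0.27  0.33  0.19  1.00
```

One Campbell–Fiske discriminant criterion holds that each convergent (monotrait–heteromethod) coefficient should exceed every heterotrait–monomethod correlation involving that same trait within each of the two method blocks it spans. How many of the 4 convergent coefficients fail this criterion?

0

Convergent coefficients and their comparison sets:
Rum (methods 1·2): 0.55 vs {0.39, 0.35, 0.32, 0.24, 0.33, 0.27} → pass.
Opt (methods 1·2): 0.65 vs {0.39, 0.35, 0.40, 0.35, 0.26, 0.33} → pass.
AA (methods 1·2): 0.60 vs {0.32, 0.24, 0.40, 0.35, 0.27, 0.19} → pass.
EE (methods 1·2): 0.47 vs {0.33, 0.27, 0.26, 0.33, 0.27, 0.19} → pass.
0 of 4 fail.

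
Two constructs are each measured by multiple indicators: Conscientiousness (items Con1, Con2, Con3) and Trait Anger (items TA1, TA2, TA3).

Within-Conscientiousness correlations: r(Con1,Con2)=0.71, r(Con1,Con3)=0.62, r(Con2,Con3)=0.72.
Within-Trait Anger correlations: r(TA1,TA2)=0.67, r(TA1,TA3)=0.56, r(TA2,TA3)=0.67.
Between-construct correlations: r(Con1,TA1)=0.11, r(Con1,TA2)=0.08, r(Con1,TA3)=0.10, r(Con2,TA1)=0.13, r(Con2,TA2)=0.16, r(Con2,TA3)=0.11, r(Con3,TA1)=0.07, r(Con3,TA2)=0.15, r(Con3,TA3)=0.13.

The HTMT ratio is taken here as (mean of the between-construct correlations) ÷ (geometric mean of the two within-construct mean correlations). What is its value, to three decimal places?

Mean between = 1.04/9 = 0.1156.
Mean within-Con = 2.05/3 = 0.6833; mean within-TA = 1.90/3 = 0.6333.
Geometric mean = √(0.6833 × 0.6333) = 0.6578.
HTMT = 0.1156 / 0.6578 = 0.176.

0.176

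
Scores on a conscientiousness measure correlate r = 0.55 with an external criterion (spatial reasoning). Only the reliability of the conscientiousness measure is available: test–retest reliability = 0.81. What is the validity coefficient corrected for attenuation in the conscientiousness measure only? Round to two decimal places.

Single correction: r_c = r_obs / √r_xx = 0.55 / √0.81 = 0.55 / 0.9000 ≈ 0.61.

0.61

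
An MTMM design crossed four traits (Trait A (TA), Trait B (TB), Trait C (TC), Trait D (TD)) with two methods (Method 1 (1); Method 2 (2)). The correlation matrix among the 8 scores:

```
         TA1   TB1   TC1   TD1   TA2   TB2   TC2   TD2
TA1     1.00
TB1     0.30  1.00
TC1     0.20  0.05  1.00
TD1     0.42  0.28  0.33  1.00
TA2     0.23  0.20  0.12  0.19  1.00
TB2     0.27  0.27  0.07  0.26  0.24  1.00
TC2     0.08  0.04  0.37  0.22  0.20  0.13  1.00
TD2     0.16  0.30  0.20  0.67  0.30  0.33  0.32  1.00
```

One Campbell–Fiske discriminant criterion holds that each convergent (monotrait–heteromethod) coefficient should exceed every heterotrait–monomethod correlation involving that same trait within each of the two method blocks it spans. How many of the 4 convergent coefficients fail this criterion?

2

Each convergent coefficient versus the relevant comparison correlations:
TA (methods 1·2): 0.23 vs {0.30, 0.24, 0.20, 0.20, 0.42, 0.30} → fail.
TB (methods 1·2): 0.27 vs {0.30, 0.24, 0.05, 0.13, 0.28, 0.33} → fail.
TC (methods 1·2): 0.37 vs {0.20, 0.20, 0.05, 0.13, 0.33, 0.32} → pass.
TD (methods 1·2): 0.67 vs {0.42, 0.30, 0.28, 0.33, 0.33, 0.32} → pass.
2 of 4 fail.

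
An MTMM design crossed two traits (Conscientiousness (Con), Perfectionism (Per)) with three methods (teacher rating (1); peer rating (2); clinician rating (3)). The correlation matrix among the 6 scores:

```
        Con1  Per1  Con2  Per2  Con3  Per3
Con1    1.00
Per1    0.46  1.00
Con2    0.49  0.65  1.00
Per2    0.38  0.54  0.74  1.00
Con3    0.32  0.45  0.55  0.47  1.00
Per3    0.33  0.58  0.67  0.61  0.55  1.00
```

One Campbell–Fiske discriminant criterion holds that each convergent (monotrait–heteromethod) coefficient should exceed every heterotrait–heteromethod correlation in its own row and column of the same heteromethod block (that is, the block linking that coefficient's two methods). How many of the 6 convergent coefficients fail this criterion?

Convergent coefficients and their comparison sets:
Con (methods 1·2): 0.49 vs {0.38, 0.65} → fail.
Con (methods 1·3): 0.32 vs {0.33, 0.45} → fail.
Con (methods 2·3): 0.55 vs {0.67, 0.47} → fail.
Per (methods 1·2): 0.54 vs {0.65, 0.38} → fail.
Per (methods 1·3): 0.58 vs {0.45, 0.33} → pass.
Per (methods 2·3): 0.61 vs {0.47, 0.67} → fail.
5 of 6 fail.

5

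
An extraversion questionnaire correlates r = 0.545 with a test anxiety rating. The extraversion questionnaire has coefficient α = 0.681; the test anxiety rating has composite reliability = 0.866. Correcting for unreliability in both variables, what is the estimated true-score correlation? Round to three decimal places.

0.710

r_true = r_obs / √(r_xx · r_yy) = 0.545 / √(0.681 × 0.866) = 0.545 / √0.589746 = 0.545 / 0.7679 ≈ 0.710.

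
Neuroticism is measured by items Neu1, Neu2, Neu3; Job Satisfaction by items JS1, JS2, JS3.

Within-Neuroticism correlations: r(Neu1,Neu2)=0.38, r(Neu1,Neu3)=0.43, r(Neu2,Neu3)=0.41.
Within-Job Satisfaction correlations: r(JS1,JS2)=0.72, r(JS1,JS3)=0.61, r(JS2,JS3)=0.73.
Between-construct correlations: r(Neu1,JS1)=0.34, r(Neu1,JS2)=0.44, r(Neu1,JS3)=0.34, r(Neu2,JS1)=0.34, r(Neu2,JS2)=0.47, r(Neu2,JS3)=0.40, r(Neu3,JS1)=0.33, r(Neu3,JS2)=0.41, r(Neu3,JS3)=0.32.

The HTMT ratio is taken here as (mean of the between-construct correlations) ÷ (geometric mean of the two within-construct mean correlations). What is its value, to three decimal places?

0.713

Between-construct mean = 3.39/9 = 0.3767.
Mean within-Neu = 1.22/3 = 0.4067; mean within-JS = 2.06/3 = 0.6867.
Geometric mean = √(0.4067 × 0.6867) = 0.5285.
HTMT = 0.3767 / 0.5285 = 0.713.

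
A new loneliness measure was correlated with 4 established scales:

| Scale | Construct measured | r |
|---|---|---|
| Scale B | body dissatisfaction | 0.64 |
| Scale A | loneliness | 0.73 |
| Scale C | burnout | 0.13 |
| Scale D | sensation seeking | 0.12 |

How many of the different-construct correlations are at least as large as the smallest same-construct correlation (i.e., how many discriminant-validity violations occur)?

0

Convergent (same construct = loneliness): Scale A.
Smallest convergent = 0.73. Discriminant values: 0.64, 0.13, 0.12; count ≥ 0.73 → 0.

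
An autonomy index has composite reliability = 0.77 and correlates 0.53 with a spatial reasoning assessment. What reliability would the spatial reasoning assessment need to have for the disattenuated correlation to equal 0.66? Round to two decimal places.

0.84

r_true = r_obs / √(r_xx · r_yy) ⇒ 0.66 = 0.53 / √(0.77 · r_yy).
√(0.77 · r_yy) = 0.53 / 0.66 = 0.8030; 0.77 · r_yy = 0.6448; r_yy = 0.6448 / 0.77 ≈ 0.84.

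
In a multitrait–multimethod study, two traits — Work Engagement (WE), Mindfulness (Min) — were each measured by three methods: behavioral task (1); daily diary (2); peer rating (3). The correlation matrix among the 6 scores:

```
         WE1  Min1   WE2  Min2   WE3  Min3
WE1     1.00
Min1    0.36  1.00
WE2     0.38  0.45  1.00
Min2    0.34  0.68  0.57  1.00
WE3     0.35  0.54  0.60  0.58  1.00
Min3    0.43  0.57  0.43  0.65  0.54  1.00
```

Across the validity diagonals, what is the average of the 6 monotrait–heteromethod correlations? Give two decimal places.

0.54

Convergent values: 0.38, 0.35, 0.60, 0.68, 0.57, 0.65; mean = 3.23/6 = 0.54.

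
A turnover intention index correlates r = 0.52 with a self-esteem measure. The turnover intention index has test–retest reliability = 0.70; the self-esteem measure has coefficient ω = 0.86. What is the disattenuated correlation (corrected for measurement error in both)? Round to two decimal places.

0.67

r_true = r_obs / √(r_xx · r_yy) = 0.52 / √(0.70 × 0.86) = 0.52 / √0.6020 = 0.52 / 0.7759 ≈ 0.67.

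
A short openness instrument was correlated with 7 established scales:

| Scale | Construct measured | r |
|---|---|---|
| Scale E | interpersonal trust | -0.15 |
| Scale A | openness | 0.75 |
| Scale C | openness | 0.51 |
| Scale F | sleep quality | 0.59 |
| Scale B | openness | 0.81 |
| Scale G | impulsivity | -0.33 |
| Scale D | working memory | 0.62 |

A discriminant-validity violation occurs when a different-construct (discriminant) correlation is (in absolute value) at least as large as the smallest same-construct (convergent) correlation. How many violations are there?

2

Convergent (same construct = openness): Scale A, Scale C, Scale B.
Smallest convergent = 0.51. Discriminant |r|: 0.15, 0.59, 0.33, 0.62; count ≥ 0.51 → 2.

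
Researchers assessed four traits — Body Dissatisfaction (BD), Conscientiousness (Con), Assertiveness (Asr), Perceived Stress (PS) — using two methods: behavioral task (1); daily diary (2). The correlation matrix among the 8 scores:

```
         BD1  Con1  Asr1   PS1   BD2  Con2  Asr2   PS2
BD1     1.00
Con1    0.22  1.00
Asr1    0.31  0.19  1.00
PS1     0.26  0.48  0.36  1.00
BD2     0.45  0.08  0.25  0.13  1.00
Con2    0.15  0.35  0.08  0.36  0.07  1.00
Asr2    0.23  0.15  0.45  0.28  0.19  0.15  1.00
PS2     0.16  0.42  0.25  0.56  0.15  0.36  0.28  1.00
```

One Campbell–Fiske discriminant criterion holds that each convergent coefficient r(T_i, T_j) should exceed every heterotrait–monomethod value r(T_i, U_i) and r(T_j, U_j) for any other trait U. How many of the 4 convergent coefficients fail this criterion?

Each convergent coefficient versus the relevant comparison correlations:
BD (methods 1·2): 0.45 vs {0.22, 0.07, 0.31, 0.19, 0.26, 0.15} → pass.
Con (methods 1·2): 0.35 vs {0.22, 0.07, 0.19, 0.15, 0.48, 0.36} → fail.
Asr (methods 1·2): 0.45 vs {0.31, 0.19, 0.19, 0.15, 0.36, 0.28} → pass.
PS (methods 1·2): 0.56 vs {0.26, 0.15, 0.48, 0.36, 0.36, 0.28} → pass.
1 of 4 fail.

1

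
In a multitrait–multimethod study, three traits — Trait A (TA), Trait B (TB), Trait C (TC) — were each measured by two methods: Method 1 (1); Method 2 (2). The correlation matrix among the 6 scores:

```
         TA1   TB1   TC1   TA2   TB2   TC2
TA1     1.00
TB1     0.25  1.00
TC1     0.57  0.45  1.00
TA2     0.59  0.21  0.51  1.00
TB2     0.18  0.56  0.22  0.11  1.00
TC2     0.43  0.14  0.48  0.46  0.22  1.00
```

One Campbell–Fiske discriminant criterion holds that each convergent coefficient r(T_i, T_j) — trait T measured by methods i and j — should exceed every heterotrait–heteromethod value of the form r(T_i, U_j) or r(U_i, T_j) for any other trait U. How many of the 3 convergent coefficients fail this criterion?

Checking each validity diagonal entry against its comparison values:
TA (methods 1·2): 0.59 vs {0.18, 0.21, 0.43, 0.51} → pass.
TB (methods 1·2): 0.56 vs {0.21, 0.18, 0.14, 0.22} → pass.
TC (methods 1·2): 0.48 vs {0.51, 0.43, 0.22, 0.14} → fail.
1 of 3 fail.

1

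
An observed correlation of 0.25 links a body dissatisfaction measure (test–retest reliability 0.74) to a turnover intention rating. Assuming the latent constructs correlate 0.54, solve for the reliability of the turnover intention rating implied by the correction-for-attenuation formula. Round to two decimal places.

0.29

r_true = r_obs / √(r_xx · r_yy) ⇒ 0.54 = 0.25 / √(0.74 · r_yy).
√(0.74 · r_yy) = 0.25 / 0.54 = 0.4630; 0.74 · r_yy = 0.2144; r_yy = 0.2144 / 0.74 ≈ 0.29.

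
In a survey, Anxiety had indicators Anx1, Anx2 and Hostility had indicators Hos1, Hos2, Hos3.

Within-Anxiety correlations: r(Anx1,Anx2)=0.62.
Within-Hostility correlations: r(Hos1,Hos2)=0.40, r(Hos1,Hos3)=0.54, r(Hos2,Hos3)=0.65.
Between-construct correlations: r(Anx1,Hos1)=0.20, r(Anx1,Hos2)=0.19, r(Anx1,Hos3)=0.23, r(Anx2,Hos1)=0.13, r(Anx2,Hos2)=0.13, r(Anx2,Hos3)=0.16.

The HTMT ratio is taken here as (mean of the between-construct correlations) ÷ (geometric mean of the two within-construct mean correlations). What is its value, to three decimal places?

0.302

Mean between = 1.04/6 = 0.1733.
Mean within-Anx = 0.62/1 = 0.6200; mean within-Hos = 1.59/3 = 0.5300.
Geometric mean = √(0.6200 × 0.5300) = 0.5732.
HTMT = 0.1733 / 0.5732 = 0.302.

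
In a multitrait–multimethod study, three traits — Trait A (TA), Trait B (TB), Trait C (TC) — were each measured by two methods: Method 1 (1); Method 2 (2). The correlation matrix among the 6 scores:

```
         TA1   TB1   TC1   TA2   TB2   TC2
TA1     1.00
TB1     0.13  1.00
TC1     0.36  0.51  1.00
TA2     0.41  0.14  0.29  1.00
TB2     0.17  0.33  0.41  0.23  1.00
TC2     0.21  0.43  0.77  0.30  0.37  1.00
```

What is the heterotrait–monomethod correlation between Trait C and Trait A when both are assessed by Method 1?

Different traits, same method: r(TC1, TA1) = 0.36.

0.36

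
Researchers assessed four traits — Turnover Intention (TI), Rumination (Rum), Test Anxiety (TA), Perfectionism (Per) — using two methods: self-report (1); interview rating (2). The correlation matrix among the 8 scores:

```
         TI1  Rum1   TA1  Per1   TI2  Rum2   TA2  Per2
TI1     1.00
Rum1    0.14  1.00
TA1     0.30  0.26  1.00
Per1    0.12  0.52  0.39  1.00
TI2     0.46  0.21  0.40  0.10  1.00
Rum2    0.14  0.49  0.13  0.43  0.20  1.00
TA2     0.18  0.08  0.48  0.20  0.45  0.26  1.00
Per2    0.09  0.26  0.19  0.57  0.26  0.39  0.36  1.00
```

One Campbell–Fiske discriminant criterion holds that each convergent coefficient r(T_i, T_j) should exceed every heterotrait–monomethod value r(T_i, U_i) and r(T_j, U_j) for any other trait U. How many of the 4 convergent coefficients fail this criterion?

1

Checking each validity diagonal entry against its comparison values:
TI (methods 1·2): 0.46 vs {0.14, 0.20, 0.30, 0.45, 0.12, 0.26} → pass.
Rum (methods 1·2): 0.49 vs {0.14, 0.20, 0.26, 0.26, 0.52, 0.39} → fail.
TA (methods 1·2): 0.48 vs {0.30, 0.45, 0.26, 0.26, 0.39, 0.36} → pass.
Per (methods 1·2): 0.57 vs {0.12, 0.26, 0.52, 0.39, 0.39, 0.36} → pass.
1 of 4 fail.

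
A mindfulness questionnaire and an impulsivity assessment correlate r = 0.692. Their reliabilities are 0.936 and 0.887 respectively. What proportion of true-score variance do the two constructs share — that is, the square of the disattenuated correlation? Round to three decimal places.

0.577

Disattenuated r = 0.692 / √(0.936 × 0.887) = 0.692 / 0.9112 = 0.7594.
Shared true-score variance = 0.7594² = 0.5767 ≈ 0.577.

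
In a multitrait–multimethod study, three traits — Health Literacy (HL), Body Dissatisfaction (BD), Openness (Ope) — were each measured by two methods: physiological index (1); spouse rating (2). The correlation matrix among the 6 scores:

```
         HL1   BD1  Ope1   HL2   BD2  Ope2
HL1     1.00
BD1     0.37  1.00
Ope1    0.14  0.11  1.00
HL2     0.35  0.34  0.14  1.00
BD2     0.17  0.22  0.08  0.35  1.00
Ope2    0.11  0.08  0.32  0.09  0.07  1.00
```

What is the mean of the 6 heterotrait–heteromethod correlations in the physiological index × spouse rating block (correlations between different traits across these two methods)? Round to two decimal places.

HTHM values (method 1 × method 2): 0.17, 0.11, 0.34, 0.08, 0.14, 0.08; mean = 0.92/6 = 0.15.

0.15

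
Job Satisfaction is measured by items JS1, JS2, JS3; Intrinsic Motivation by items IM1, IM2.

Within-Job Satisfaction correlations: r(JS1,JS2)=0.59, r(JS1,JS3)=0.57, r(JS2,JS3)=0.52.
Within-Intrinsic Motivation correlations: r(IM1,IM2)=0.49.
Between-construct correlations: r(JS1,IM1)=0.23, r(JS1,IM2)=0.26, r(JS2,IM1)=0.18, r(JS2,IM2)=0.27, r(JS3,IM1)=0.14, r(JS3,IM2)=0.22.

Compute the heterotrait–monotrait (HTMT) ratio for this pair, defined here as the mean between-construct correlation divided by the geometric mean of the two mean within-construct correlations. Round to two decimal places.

Between-construct mean = 1.30/6 = 0.2167.
Mean within-JS = 1.68/3 = 0.5600; mean within-IM = 0.49/1 = 0.4900.
Geometric mean = √(0.5600 × 0.4900) = 0.5238.
HTMT = 0.2167 / 0.5238 = 0.41.

0.41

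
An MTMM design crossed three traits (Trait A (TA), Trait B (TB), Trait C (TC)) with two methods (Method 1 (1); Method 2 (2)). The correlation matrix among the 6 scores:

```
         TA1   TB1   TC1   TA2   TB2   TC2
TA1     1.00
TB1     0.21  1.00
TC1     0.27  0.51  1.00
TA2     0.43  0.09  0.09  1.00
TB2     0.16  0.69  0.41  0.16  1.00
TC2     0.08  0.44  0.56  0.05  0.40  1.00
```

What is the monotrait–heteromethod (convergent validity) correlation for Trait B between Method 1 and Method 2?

0.69

Same trait (TB), different methods: r(TB1, TB2) = 0.69.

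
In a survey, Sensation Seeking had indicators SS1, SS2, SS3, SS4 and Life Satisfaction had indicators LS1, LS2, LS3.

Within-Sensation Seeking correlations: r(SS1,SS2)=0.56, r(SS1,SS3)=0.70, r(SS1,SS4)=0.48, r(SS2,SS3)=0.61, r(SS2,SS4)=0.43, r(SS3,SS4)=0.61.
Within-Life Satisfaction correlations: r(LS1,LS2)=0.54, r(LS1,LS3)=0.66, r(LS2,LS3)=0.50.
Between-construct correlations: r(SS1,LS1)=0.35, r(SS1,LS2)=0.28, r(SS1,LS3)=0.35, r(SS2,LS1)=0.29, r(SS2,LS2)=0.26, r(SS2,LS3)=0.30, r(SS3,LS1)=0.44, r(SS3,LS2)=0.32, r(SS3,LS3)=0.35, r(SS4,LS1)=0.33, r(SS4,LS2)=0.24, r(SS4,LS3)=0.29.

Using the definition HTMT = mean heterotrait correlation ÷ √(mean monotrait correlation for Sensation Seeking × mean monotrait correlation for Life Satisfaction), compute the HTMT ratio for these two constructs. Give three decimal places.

0.560

Between-construct mean = 3.80/12 = 0.3167.
Mean within-SS = 3.39/6 = 0.5650; mean within-LS = 1.70/3 = 0.5667.
Geometric mean = √(0.5650 × 0.5667) = 0.5658.
HTMT = 0.3167 / 0.5658 = 0.560.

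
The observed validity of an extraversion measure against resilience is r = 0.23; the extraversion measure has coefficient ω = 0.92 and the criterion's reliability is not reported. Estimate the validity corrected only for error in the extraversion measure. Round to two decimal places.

0.24

Single correction: r_c = r_obs / √r_xx = 0.23 / √0.92 = 0.23 / 0.9592 ≈ 0.24.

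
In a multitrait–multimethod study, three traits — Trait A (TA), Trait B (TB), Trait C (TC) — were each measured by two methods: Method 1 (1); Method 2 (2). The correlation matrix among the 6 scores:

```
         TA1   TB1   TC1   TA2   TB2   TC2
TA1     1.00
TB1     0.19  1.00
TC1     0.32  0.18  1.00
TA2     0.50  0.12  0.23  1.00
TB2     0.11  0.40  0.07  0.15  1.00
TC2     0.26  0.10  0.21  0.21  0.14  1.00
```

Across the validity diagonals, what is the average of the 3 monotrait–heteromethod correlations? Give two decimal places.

Convergent values: 0.50, 0.40, 0.21; mean = 1.11/3 = 0.37.

0.37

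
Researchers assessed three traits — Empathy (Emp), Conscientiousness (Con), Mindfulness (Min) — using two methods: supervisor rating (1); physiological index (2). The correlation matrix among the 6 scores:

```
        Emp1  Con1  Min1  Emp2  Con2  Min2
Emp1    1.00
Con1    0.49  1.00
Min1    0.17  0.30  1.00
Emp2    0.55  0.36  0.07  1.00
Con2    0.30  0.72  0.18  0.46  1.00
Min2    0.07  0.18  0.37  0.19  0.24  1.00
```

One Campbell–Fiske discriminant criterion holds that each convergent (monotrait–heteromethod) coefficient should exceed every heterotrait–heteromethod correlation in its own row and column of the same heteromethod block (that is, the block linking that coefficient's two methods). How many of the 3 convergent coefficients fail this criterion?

0

Convergent coefficients and their comparison sets:
Emp (methods 1·2): 0.55 vs {0.30, 0.36, 0.07, 0.07} → pass.
Con (methods 1·2): 0.72 vs {0.36, 0.30, 0.18, 0.18} → pass.
Min (methods 1·2): 0.37 vs {0.07, 0.07, 0.18, 0.18} → pass.
0 of 3 fail.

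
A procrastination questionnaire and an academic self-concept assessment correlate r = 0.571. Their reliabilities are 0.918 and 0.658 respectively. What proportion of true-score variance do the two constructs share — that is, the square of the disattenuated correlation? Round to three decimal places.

0.540

Disattenuated r = 0.571 / √(0.918 × 0.658) = 0.571 / 0.7772 = 0.7347.
Shared true-score variance = 0.7347² = 0.5398 ≈ 0.540.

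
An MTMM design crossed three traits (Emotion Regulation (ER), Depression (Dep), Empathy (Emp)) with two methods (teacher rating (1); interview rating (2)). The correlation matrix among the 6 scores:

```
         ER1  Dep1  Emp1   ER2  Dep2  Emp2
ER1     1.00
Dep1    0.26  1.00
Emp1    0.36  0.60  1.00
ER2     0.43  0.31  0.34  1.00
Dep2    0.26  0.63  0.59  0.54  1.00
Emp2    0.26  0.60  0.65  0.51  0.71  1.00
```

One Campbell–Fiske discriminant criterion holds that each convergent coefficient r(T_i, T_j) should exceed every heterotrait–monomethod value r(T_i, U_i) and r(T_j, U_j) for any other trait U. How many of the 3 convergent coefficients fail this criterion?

3

Convergent coefficients and their comparison sets:
ER (methods 1·2): 0.43 vs {0.26, 0.54, 0.36, 0.51} → fail.
Dep (methods 1·2): 0.63 vs {0.26, 0.54, 0.60, 0.71} → fail.
Emp (methods 1·2): 0.65 vs {0.36, 0.51, 0.60, 0.71} → fail.
3 of 3 fail.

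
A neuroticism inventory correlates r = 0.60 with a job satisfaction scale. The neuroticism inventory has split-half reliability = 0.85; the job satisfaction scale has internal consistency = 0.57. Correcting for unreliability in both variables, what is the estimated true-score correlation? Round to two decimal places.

r_true = r_obs / √(r_xx · r_yy) = 0.60 / √(0.85 × 0.57) = 0.60 / √0.4845 = 0.60 / 0.6961 ≈ 0.86.

0.86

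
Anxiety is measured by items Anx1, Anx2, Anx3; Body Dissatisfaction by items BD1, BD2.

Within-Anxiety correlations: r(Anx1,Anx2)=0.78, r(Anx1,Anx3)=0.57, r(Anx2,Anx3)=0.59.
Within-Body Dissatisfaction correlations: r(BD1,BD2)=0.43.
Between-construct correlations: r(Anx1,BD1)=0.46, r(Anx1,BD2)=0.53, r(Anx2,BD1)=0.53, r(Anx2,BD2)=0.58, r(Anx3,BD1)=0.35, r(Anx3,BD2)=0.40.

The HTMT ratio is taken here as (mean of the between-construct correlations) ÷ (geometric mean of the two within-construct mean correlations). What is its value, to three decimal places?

Mean heterotrait r = 2.85/6 = 0.4750.
Mean within-Anx = 1.94/3 = 0.6467; mean within-BD = 0.43/1 = 0.4300.
Geometric mean = √(0.6467 × 0.4300) = 0.5273.
HTMT = 0.4750 / 0.5273 = 0.901.

0.901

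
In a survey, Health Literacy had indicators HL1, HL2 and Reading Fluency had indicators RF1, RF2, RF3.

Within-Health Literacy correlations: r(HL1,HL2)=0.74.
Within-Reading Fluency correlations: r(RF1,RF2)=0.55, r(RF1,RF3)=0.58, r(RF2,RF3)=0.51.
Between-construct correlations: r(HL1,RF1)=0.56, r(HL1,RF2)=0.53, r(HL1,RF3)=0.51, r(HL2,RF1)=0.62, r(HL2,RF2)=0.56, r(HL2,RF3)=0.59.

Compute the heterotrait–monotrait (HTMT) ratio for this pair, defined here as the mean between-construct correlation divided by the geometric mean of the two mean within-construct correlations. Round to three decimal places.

0.883

Mean between = 3.37/6 = 0.5617.
Mean within-HL = 0.74/1 = 0.7400; mean within-RF = 1.64/3 = 0.5467.
Geometric mean = √(0.7400 × 0.5467) = 0.6360.
HTMT = 0.5617 / 0.6360 = 0.883.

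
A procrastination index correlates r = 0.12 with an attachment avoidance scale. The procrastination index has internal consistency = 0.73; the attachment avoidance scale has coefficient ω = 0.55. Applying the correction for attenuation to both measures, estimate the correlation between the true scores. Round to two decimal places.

0.19

r_true = r_obs / √(r_xx · r_yy) = 0.12 / √(0.73 × 0.55) = 0.12 / √0.4015 = 0.12 / 0.6336 ≈ 0.19.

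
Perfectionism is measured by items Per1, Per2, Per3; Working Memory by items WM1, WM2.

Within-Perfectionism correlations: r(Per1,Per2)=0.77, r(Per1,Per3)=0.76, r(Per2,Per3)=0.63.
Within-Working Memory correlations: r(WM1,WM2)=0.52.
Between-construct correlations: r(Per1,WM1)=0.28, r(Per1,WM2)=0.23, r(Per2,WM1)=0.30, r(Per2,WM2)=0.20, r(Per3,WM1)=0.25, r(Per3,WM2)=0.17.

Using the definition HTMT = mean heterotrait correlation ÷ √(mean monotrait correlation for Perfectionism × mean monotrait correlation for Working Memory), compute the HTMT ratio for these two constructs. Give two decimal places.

Between-construct mean = 1.43/6 = 0.2383.
Mean within-Per = 2.16/3 = 0.7200; mean within-WM = 0.52/1 = 0.5200.
Geometric mean = √(0.7200 × 0.5200) = 0.6119.
HTMT = 0.2383 / 0.6119 = 0.39.

0.39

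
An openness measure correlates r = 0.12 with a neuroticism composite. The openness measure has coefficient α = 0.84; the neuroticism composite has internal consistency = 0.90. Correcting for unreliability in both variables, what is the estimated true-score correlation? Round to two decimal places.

0.14

r_true = r_obs / √(r_xx · r_yy) = 0.12 / √(0.84 × 0.90) = 0.12 / √0.7560 = 0.12 / 0.8695 ≈ 0.14.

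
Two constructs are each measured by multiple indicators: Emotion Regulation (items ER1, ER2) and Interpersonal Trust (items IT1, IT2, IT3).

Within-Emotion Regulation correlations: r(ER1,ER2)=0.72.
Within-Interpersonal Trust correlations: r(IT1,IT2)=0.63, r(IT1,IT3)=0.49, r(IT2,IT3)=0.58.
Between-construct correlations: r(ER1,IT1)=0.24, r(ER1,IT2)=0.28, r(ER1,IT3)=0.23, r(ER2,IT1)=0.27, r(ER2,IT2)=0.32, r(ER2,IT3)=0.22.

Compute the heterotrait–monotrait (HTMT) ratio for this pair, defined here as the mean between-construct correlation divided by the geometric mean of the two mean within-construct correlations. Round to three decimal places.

Mean between = 1.56/6 = 0.2600.
Mean within-ER = 0.72/1 = 0.7200; mean within-IT = 1.70/3 = 0.5667.
Geometric mean = √(0.7200 × 0.5667) = 0.6388.
HTMT = 0.2600 / 0.6388 = 0.407.

0.407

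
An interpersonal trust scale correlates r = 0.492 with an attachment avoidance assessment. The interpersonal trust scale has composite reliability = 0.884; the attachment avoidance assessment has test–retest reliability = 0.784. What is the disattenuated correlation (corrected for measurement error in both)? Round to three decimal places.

r_true = r_obs / √(r_xx · r_yy) = 0.492 / √(0.884 × 0.784) = 0.492 / √0.693056 = 0.492 / 0.8325 ≈ 0.591.

0.591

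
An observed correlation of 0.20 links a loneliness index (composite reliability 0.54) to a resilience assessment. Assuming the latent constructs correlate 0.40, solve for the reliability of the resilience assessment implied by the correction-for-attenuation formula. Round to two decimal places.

r_true = r_obs / √(r_xx · r_yy) ⇒ 0.40 = 0.20 / √(0.54 · r_yy).
√(0.54 · r_yy) = 0.20 / 0.40 = 0.5000; 0.54 · r_yy = 0.2500; r_yy = 0.2500 / 0.54 ≈ 0.46.

0.46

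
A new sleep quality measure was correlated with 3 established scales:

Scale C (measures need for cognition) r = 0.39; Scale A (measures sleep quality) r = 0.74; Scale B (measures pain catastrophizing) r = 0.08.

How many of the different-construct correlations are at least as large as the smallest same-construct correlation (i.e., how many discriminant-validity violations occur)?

Convergent (same construct = sleep quality): Scale A.
Smallest convergent = 0.74. Discriminant values: 0.39, 0.08; count ≥ 0.74 → 0.

0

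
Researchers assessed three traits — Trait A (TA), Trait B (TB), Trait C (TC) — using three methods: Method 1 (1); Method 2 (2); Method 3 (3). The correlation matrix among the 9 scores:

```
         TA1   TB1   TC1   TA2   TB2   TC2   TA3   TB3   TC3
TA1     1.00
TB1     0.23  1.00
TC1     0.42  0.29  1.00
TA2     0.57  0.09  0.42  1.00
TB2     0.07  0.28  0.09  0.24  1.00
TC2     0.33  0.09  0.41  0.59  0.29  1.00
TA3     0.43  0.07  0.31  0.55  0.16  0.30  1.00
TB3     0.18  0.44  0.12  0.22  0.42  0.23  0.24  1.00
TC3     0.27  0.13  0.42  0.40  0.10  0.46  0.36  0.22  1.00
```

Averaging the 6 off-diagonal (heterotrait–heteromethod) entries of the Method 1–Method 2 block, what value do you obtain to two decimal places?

0.18

HTHM values (method 1 × method 2): 0.07, 0.33, 0.09, 0.09, 0.42, 0.09; mean = 1.09/6 = 0.18.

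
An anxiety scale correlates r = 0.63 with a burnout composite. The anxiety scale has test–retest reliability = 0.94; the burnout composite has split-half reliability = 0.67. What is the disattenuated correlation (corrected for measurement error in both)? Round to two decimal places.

r_true = r_obs / √(r_xx · r_yy) = 0.63 / √(0.94 × 0.67) = 0.63 / √0.6298 = 0.63 / 0.7936 ≈ 0.79.

0.79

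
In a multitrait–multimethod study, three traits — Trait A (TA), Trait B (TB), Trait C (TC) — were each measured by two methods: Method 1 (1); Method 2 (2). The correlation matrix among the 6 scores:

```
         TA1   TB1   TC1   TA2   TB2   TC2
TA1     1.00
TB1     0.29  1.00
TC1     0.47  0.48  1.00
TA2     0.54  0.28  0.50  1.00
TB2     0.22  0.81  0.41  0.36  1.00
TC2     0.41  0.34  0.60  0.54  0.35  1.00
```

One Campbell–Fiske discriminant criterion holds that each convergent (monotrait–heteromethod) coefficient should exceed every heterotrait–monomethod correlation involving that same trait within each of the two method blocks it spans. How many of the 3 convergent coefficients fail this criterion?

Checking each validity diagonal entry against its comparison values:
TA (methods 1·2): 0.54 vs {0.29, 0.36, 0.47, 0.54} → fail.
TB (methods 1·2): 0.81 vs {0.29, 0.36, 0.48, 0.35} → pass.
TC (methods 1·2): 0.60 vs {0.47, 0.54, 0.48, 0.35} → pass.
1 of 3 fail.

1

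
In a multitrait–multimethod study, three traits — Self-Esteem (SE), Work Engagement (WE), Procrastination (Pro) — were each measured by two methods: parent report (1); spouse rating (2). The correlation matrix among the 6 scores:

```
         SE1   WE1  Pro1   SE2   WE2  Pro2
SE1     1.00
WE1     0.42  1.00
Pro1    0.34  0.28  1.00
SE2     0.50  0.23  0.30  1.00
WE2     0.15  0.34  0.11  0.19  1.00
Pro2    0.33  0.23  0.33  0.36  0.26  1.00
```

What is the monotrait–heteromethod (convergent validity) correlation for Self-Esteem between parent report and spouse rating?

Same trait (SE), different methods: r(SE1, SE2) = 0.50.

0.50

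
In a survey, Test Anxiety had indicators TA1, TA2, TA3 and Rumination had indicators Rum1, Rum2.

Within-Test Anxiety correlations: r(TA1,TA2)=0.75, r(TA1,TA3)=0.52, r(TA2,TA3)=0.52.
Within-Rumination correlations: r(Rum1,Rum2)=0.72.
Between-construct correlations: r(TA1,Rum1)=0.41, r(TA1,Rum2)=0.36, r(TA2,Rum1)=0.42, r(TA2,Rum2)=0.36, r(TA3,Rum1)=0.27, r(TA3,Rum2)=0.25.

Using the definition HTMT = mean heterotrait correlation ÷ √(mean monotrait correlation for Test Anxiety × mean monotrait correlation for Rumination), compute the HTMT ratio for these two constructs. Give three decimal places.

0.526

Between-construct mean = 2.07/6 = 0.3450.
Mean within-TA = 1.79/3 = 0.5967; mean within-Rum = 0.72/1 = 0.7200.
Geometric mean = √(0.5967 × 0.7200) = 0.6555.
HTMT = 0.3450 / 0.6555 = 0.526.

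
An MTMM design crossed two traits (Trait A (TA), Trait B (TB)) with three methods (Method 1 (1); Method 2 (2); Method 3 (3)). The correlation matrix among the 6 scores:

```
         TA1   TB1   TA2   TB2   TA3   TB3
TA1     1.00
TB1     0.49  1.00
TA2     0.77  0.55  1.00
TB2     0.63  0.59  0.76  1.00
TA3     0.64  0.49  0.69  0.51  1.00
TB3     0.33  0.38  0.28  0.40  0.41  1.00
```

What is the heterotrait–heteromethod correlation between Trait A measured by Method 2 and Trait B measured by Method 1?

0.55

Different traits and methods: r(TA2, TB1) = 0.55.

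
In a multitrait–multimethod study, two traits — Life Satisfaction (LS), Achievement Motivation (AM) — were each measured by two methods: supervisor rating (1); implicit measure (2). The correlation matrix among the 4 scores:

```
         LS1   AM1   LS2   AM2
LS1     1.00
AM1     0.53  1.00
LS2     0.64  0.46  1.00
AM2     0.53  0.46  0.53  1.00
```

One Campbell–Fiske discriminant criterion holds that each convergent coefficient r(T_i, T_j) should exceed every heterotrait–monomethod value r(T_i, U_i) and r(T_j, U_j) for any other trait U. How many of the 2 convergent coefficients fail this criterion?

1

Convergent coefficients and their comparison sets:
LS (methods 1·2): 0.64 vs {0.53, 0.53} → pass.
AM (methods 1·2): 0.46 vs {0.53, 0.53} → fail.
1 of 2 fail.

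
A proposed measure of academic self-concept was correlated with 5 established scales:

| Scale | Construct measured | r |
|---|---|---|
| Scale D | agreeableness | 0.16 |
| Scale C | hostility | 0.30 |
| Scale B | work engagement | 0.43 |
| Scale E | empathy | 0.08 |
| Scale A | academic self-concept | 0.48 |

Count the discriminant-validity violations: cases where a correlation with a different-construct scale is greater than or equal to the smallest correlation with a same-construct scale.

0

Convergent (same construct = academic self-concept): Scale A.
Smallest convergent = 0.48. Discriminant values: 0.16, 0.30, 0.43, 0.08; count ≥ 0.48 → 0.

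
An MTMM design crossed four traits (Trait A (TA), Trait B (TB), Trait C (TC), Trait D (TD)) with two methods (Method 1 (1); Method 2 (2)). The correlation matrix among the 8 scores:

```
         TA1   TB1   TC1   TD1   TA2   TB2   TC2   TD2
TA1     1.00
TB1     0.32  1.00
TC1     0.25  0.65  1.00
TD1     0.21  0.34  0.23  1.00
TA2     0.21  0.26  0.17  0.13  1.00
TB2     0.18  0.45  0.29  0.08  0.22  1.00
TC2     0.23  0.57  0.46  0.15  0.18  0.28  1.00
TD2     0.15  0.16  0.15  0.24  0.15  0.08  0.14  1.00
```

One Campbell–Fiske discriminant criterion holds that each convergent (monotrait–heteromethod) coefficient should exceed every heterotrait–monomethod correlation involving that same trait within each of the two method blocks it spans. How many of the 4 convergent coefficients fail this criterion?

Each convergent coefficient versus the relevant comparison correlations:
TA (methods 1·2): 0.21 vs {0.32, 0.22, 0.25, 0.18, 0.21, 0.15} → fail.
TB (methods 1·2): 0.45 vs {0.32, 0.22, 0.65, 0.28, 0.34, 0.08} → fail.
TC (methods 1·2): 0.46 vs {0.25, 0.18, 0.65, 0.28, 0.23, 0.14} → fail.
TD (methods 1·2): 0.24 vs {0.21, 0.15, 0.34, 0.08, 0.23, 0.14} → fail.
4 of 4 fail.

4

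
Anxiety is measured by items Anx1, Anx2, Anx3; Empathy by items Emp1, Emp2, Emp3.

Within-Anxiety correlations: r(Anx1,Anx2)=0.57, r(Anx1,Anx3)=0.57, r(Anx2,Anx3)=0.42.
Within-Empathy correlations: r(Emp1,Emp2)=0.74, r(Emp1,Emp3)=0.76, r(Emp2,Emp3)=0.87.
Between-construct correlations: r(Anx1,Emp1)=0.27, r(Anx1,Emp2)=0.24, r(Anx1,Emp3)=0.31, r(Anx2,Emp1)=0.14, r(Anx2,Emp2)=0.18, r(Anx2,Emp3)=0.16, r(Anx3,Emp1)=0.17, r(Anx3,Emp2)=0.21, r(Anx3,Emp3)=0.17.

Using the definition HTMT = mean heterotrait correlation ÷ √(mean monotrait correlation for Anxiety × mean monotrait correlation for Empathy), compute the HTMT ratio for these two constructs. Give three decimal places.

0.321

Between-construct mean = 1.85/9 = 0.2056.
Mean within-Anx = 1.56/3 = 0.5200; mean within-Emp = 2.37/3 = 0.7900.
Geometric mean = √(0.5200 × 0.7900) = 0.6409.
HTMT = 0.2056 / 0.6409 = 0.321.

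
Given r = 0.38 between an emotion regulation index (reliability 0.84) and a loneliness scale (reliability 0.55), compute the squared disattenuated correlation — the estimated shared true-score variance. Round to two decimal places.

0.31

Disattenuated r = 0.38 / √(0.84 × 0.55) = 0.38 / 0.6797 = 0.5591.
Shared true-score variance = 0.5591² = 0.3126 ≈ 0.31.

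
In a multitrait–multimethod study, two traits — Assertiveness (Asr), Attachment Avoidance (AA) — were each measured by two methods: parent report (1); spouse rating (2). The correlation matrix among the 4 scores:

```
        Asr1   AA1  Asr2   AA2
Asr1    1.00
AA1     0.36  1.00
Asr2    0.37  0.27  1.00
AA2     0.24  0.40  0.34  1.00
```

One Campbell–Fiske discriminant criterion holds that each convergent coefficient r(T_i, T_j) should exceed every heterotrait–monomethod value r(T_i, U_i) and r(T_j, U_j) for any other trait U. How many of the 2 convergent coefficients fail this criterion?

Checking each validity diagonal entry against its comparison values:
Asr (methods 1·2): 0.37 vs {0.36, 0.34} → pass.
AA (methods 1·2): 0.40 vs {0.36, 0.34} → pass.
0 of 2 fail.

0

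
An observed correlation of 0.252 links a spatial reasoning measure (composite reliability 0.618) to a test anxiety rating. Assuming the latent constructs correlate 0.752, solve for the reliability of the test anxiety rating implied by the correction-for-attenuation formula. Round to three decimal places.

0.182

r_true = r_obs / √(r_xx · r_yy) ⇒ 0.752 = 0.252 / √(0.618 · r_yy).
√(0.618 · r_yy) = 0.252 / 0.752 = 0.3351; 0.618 · r_yy = 0.1123; r_yy = 0.1123 / 0.618 ≈ 0.182.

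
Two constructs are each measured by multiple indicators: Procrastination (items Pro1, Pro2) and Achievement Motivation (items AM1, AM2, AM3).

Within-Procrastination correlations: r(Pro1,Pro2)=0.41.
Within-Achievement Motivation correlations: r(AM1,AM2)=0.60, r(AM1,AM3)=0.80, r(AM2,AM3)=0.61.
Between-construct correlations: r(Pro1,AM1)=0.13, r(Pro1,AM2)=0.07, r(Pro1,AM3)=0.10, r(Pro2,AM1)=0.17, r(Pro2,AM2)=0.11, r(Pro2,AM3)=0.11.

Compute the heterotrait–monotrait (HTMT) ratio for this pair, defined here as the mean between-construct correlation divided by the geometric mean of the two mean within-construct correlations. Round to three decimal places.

0.219

Mean between = 0.69/6 = 0.1150.
Mean within-Pro = 0.41/1 = 0.4100; mean within-AM = 2.01/3 = 0.6700.
Geometric mean = √(0.4100 × 0.6700) = 0.5241.
HTMT = 0.1150 / 0.5241 = 0.219.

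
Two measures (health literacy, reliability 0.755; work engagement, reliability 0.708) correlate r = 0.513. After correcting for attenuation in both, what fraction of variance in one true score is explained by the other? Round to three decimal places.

Disattenuated r = 0.513 / √(0.755 × 0.708) = 0.513 / 0.7311 = 0.7017.
Shared true-score variance = 0.7017² = 0.4924 ≈ 0.492.

0.492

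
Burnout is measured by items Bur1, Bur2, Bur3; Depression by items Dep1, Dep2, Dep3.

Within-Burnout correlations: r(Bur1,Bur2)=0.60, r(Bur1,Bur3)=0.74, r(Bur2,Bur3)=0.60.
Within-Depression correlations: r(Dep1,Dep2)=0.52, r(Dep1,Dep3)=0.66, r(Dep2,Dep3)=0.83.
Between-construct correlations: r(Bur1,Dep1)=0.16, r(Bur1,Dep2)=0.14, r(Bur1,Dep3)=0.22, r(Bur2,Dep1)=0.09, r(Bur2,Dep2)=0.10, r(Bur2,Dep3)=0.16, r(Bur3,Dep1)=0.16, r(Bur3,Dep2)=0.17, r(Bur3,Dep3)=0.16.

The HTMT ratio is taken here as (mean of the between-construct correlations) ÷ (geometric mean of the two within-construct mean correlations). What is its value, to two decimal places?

0.23

Between-construct mean = 1.36/9 = 0.1511.
Mean within-Bur = 1.94/3 = 0.6467; mean within-Dep = 2.01/3 = 0.6700.
Geometric mean = √(0.6467 × 0.6700) = 0.6582.
HTMT = 0.1511 / 0.6582 = 0.23.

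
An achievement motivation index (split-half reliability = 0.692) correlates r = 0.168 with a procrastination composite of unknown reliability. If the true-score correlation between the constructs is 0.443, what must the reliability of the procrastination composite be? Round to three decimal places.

0.208

r_true = r_obs / √(r_xx · r_yy) ⇒ 0.443 = 0.168 / √(0.692 · r_yy).
√(0.692 · r_yy) = 0.168 / 0.443 = 0.3792; 0.692 · r_yy = 0.1438; r_yy = 0.1438 / 0.692 ≈ 0.208.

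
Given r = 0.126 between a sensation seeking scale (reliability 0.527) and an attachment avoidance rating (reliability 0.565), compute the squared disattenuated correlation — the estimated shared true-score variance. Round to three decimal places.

Disattenuated r = 0.126 / √(0.527 × 0.565) = 0.126 / 0.5457 = 0.2309.
Shared true-score variance = 0.2309² = 0.0533 ≈ 0.053.

0.053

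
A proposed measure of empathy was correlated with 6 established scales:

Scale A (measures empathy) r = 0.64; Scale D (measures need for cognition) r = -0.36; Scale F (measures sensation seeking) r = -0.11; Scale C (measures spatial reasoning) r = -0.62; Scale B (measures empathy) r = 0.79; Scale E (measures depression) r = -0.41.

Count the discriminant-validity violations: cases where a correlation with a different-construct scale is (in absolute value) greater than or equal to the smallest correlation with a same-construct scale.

Convergent (same construct = empathy): Scale A, Scale B.
Smallest convergent = 0.64. Discriminant |r|: 0.36, 0.11, 0.62, 0.41; count ≥ 0.64 → 0.

0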